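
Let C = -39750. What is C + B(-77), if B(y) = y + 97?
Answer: -39730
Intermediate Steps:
B(y) = 97 + y
C + B(-77) = -39750 + (97 - 77) = -39750 + 20 = -39730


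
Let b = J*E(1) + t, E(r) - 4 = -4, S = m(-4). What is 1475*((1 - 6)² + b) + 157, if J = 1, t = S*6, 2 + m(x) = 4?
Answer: 54732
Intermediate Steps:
m(x) = 2 (m(x) = -2 + 4 = 2)
S = 2
E(r) = 0 (E(r) = 4 - 4 = 0)
t = 12 (t = 2*6 = 12)
b = 12 (b = 1*0 + 12 = 0 + 12 = 12)
1475*((1 - 6)² + b) + 157 = 1475*((1 - 6)² + 12) + 157 = 1475*((-5)² + 12) + 157 = 1475*(25 + 12) + 157 = 1475*37 + 157 = 54575 + 157 = 54732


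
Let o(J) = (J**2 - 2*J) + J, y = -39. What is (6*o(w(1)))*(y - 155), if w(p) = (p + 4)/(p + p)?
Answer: -4365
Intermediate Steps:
w(p) = (4 + p)/(2*p) (w(p) = (4 + p)/((2*p)) = (4 + p)*(1/(2*p)) = (4 + p)/(2*p))
o(J) = J**2 - J
(6*o(w(1)))*(y - 155) = (6*(((1/2)*(4 + 1)/1)*(-1 + (1/2)*(4 + 1)/1)))*(-39 - 155) = (6*(((1/2)*1*5)*(-1 + (1/2)*1*5)))*(-194) = (6*(5*(-1 + 5/2)/2))*(-194) = (6*((5/2)*(3/2)))*(-194) = (6*(15/4))*(-194) = (45/2)*(-194) = -4365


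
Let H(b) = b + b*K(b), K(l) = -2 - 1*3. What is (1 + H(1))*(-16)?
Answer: 48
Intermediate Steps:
K(l) = -5 (K(l) = -2 - 3 = -5)
H(b) = -4*b (H(b) = b + b*(-5) = b - 5*b = -4*b)
(1 + H(1))*(-16) = (1 - 4*1)*(-16) = (1 - 4)*(-16) = -3*(-16) = 48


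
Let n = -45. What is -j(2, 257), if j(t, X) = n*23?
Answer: 1035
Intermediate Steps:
j(t, X) = -1035 (j(t, X) = -45*23 = -1035)
-j(2, 257) = -1*(-1035) = 1035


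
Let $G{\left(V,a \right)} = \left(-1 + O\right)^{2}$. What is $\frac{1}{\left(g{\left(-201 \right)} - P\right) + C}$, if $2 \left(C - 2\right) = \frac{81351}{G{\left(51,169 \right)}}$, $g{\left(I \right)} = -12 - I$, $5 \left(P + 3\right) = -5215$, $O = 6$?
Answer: $\frac{50}{143201} \approx 0.00034916$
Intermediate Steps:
$P = -1046$ ($P = -3 + \frac{1}{5} \left(-5215\right) = -3 - 1043 = -1046$)
$G{\left(V,a \right)} = 25$ ($G{\left(V,a \right)} = \left(-1 + 6\right)^{2} = 5^{2} = 25$)
$C = \frac{81451}{50}$ ($C = 2 + \frac{81351 \cdot \frac{1}{25}}{2} = 2 + \frac{1}{2} \cdot \frac{81351}{25} = 2 + \frac{81351}{50} = \frac{81451}{50} \approx 1629.0$)
$\frac{1}{\left(g{\left(-201 \right)} - P\right) + C} = \frac{1}{\left(\left(-12 - -201\right) - -1046\right) + \frac{81451}{50}} = \frac{1}{\left(\left(-12 + 201\right) + 1046\right) + \frac{81451}{50}} = \frac{1}{\left(189 + 1046\right) + \frac{81451}{50}} = \frac{1}{1235 + \frac{81451}{50}} = \frac{1}{\frac{143201}{50}} = \frac{50}{143201}$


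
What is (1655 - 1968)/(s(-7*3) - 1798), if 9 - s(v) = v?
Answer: 313/1768 ≈ 0.17704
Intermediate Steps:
s(v) = 9 - v
(1655 - 1968)/(s(-7*3) - 1798) = (1655 - 1968)/((9 - (-7)*3) - 1798) = -313/((9 - 1*(-21)) - 1798) = -313/((9 + 21) - 1798) = -313/(30 - 1798) = -313/(-1768) = -313*(-1/1768) = 313/1768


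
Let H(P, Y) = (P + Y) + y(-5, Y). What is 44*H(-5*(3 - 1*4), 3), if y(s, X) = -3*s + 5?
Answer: 1232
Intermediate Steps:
y(s, X) = 5 - 3*s
H(P, Y) = 20 + P + Y (H(P, Y) = (P + Y) + (5 - 3*(-5)) = (P + Y) + (5 + 15) = (P + Y) + 20 = 20 + P + Y)
44*H(-5*(3 - 1*4), 3) = 44*(20 - 5*(3 - 1*4) + 3) = 44*(20 - 5*(3 - 4) + 3) = 44*(20 - 5*(-1) + 3) = 44*(20 + 5 + 3) = 44*28 = 1232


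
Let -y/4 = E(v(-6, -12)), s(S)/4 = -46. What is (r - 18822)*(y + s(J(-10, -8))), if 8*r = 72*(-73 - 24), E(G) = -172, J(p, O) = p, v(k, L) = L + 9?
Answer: -9926280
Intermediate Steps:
v(k, L) = 9 + L
s(S) = -184 (s(S) = 4*(-46) = -184)
y = 688 (y = -4*(-172) = 688)
r = -873 (r = (72*(-73 - 24))/8 = (72*(-97))/8 = (1/8)*(-6984) = -873)
(r - 18822)*(y + s(J(-10, -8))) = (-873 - 18822)*(688 - 184) = -19695*504 = -9926280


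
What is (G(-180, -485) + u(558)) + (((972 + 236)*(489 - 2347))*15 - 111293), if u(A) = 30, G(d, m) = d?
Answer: -33778403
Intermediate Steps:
(G(-180, -485) + u(558)) + (((972 + 236)*(489 - 2347))*15 - 111293) = (-180 + 30) + (((972 + 236)*(489 - 2347))*15 - 111293) = -150 + ((1208*(-1858))*15 - 111293) = -150 + (-2244464*15 - 111293) = -150 + (-33666960 - 111293) = -150 - 33778253 = -33778403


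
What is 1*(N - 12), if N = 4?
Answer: -8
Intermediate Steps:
1*(N - 12) = 1*(4 - 12) = 1*(-8) = -8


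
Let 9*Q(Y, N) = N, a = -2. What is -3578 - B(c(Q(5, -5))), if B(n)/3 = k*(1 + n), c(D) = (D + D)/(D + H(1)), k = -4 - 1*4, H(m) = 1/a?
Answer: -67046/19 ≈ -3528.7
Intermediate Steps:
Q(Y, N) = N/9
H(m) = -1/2 (H(m) = 1/(-2) = -1/2)
k = -8 (k = -4 - 4 = -8)
c(D) = 2*D/(-1/2 + D) (c(D) = (D + D)/(D - 1/2) = (2*D)/(-1/2 + D) = 2*D/(-1/2 + D))
B(n) = -24 - 24*n (B(n) = 3*(-8*(1 + n)) = 3*(-8 - 8*n) = -24 - 24*n)
-3578 - B(c(Q(5, -5))) = -3578 - (-24 - 96*(1/9)*(-5)/(-1 + 2*((1/9)*(-5)))) = -3578 - (-24 - 96*(-5)/(9*(-1 + 2*(-5/9)))) = -3578 - (-24 - 96*(-5)/(9*(-1 - 10/9))) = -3578 - (-24 - 96*(-5)/(9*(-19/9))) = -3578 - (-24 - 96*(-5)*(-9)/(9*19)) = -3578 - (-24 - 24*20/19) = -3578 - (-24 - 480/19) = -3578 - 1*(-936/19) = -3578 + 936/19 = -67046/19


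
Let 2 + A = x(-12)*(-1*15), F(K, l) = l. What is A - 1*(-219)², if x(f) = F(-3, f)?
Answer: -47783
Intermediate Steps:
x(f) = f
A = 178 (A = -2 - (-12)*15 = -2 - 12*(-15) = -2 + 180 = 178)
A - 1*(-219)² = 178 - 1*(-219)² = 178 - 1*47961 = 178 - 47961 = -47783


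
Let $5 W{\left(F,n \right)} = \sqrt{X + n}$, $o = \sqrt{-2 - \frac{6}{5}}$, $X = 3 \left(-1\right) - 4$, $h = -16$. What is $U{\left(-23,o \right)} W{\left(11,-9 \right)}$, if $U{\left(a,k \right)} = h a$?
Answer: $\frac{1472 i}{5} \approx 294.4 i$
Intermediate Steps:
$X = -7$ ($X = -3 - 4 = -7$)
$o = \frac{4 i \sqrt{5}}{5}$ ($o = \sqrt{-2 - \frac{6}{5}} = \sqrt{- \frac{16}{5}} = \frac{4 i \sqrt{5}}{5} \approx 1.7889 i$)
$U{\left(a,k \right)} = - 16 a$
$W{\left(F,n \right)} = \frac{\sqrt{-7 + n}}{5}$
$U{\left(-23,o \right)} W{\left(11,-9 \right)} = \left(-16\right) \left(-23\right) \frac{\sqrt{-7 - 9}}{5} = 368 \frac{\sqrt{-16}}{5} = 368 \frac{4 i}{5} = \frac{1472 i}{5}$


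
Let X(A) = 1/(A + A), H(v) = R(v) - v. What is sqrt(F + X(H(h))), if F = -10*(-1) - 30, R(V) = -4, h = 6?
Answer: I*sqrt(2005)/10 ≈ 4.4777*I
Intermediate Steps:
H(v) = -4 - v
X(A) = 1/(2*A)
F = -20 (F = 10 - 30 = -20)
sqrt(F + X(H(h))) = sqrt(-20 + 1/(2*(-4 - 1*6))) = sqrt(-20 + 1/(2*(-4 - 6))) = sqrt(-20 + (1/2)/(-10)) = sqrt(-20 + (1/2)*(-1/10)) = sqrt(-20 - 1/20) = sqrt(-401/20) = I*sqrt(2005)/10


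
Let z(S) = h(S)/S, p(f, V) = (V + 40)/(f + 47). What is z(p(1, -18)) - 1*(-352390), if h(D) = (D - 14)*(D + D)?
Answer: 4228355/12 ≈ 3.5236e+5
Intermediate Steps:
h(D) = 2*D*(-14 + D) (h(D) = (-14 + D)*(2*D) = 2*D*(-14 + D))
p(f, V) = (40 + V)/(47 + f)
z(S) = -28 + 2*S (z(S) = (2*S*(-14 + S))/S = -28 + 2*S)
z(p(1, -18)) - 1*(-352390) = (-28 + 2*((40 - 18)/(47 + 1))) - 1*(-352390) = (-28 + 2*(22/48)) + 352390 = (-28 + 2*((1/48)*22)) + 352390 = (-28 + 2*(11/24)) + 352390 = (-28 + 11/12) + 352390 = -325/12 + 352390 = 4228355/12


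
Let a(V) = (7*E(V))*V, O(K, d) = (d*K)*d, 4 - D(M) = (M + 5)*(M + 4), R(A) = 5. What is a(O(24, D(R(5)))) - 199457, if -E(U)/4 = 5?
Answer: -25050017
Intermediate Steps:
E(U) = -20 (E(U) = -4*5 = -20)
D(M) = 4 - (4 + M)*(5 + M) (D(M) = 4 - (M + 5)*(M + 4) = 4 - (5 + M)*(4 + M) = 4 - (4 + M)*(5 + M))
O(K, d) = K*d**2 (O(K, d) = (K*d)*d = K*d**2)
a(V) = -140*V (a(V) = (7*(-20))*V = -140*V)
a(O(24, D(R(5)))) - 199457 = -3360*(-16 - 1*5**2 - 9*5)**2 - 199457 = -3360*(-16 - 1*25 - 45)**2 - 199457 = -3360*(-16 - 25 - 45)**2 - 199457 = -3360*(-86)**2 - 199457 = -3360*7396 - 199457 = -140*177504 - 199457 = -24850560 - 199457 = -25050017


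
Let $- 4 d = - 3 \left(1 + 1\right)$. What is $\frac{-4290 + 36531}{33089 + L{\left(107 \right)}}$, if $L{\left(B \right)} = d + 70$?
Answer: $\frac{21494}{22107} \approx 0.97227$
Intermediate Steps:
$d = \frac{3}{2}$ ($d = - \frac{\left(-3\right) \left(1 + 1\right)}{4} = - \frac{\left(-3\right) 2}{4} = \left(- \frac{1}{4}\right) \left(-6\right) = \frac{3}{2} \approx 1.5$)
$L{\left(B \right)} = \frac{143}{2}$ ($L{\left(B \right)} = \frac{3}{2} + 70 = \frac{143}{2}$)
$\frac{-4290 + 36531}{33089 + L{\left(107 \right)}} = \frac{-4290 + 36531}{33089 + \frac{143}{2}} = \frac{32241}{\frac{66321}{2}} = 32241 \cdot \frac{2}{66321} = \frac{21494}{22107}$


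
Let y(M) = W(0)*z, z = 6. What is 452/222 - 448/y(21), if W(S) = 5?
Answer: -2386/185 ≈ -12.897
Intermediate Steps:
y(M) = 30 (y(M) = 5*6 = 30)
452/222 - 448/y(21) = 452/222 - 448/30 = 452*(1/222) - 448*1/30 = 226/111 - 224/15 = -2386/185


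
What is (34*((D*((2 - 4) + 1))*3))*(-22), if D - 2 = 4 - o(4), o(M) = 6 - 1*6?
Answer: 13464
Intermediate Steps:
o(M) = 0 (o(M) = 6 - 6 = 0)
D = 6 (D = 2 + (4 - 1*0) = 2 + (4 + 0) = 2 + 4 = 6)
(34*((D*((2 - 4) + 1))*3))*(-22) = (34*((6*((2 - 4) + 1))*3))*(-22) = (34*((6*(-2 + 1))*3))*(-22) = (34*((6*(-1))*3))*(-22) = (34*(-6*3))*(-22) = (34*(-18))*(-22) = -612*(-22) = 13464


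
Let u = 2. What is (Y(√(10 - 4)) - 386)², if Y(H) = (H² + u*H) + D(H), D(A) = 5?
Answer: 140649 - 1500*√6 ≈ 1.3697e+5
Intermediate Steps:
Y(H) = 5 + H² + 2*H (Y(H) = (H² + 2*H) + 5 = 5 + H² + 2*H)
(Y(√(10 - 4)) - 386)² = ((5 + (√(10 - 4))² + 2*√(10 - 4)) - 386)² = ((5 + (√6)² + 2*√6) - 386)² = ((5 + 6 + 2*√6) - 386)² = ((11 + 2*√6) - 386)² = (-375 + 2*√6)²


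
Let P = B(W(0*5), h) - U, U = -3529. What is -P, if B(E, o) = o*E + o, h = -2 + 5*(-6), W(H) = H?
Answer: -3497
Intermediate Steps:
h = -32 (h = -2 - 30 = -32)
B(E, o) = o + E*o (B(E, o) = E*o + o = o + E*o)
P = 3497 (P = -32*(1 + 0*5) - 1*(-3529) = -32*(1 + 0) + 3529 = -32*1 + 3529 = -32 + 3529 = 3497)
-P = -1*3497 = -3497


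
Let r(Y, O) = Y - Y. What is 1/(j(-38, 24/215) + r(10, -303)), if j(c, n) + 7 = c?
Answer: -1/45 ≈ -0.022222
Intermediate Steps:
r(Y, O) = 0
j(c, n) = -7 + c
1/(j(-38, 24/215) + r(10, -303)) = 1/((-7 - 38) + 0) = 1/(-45 + 0) = 1/(-45) = -1/45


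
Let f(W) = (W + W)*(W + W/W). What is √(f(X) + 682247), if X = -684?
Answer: √1616591 ≈ 1271.5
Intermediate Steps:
f(W) = 2*W*(1 + W) (f(W) = (2*W)*(W + 1) = (2*W)*(1 + W) = 2*W*(1 + W))
√(f(X) + 682247) = √(2*(-684)*(1 - 684) + 682247) = √(2*(-684)*(-683) + 682247) = √(934344 + 682247) = √1616591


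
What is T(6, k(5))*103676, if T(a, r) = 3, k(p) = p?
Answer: 311028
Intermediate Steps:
T(6, k(5))*103676 = 3*103676 = 311028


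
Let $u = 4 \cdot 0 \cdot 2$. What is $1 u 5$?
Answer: $0$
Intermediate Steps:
$u = 0$ ($u = 0 \cdot 2 = 0$)
$1 u 5 = 1 \cdot 0 \cdot 5 = 0 \cdot 5 = 0$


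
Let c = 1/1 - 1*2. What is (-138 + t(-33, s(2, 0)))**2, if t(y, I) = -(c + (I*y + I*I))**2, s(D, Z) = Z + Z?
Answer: 19321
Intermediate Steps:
s(D, Z) = 2*Z
c = -1 (c = 1 - 2 = -1)
t(y, I) = -(-1 + I**2 + I*y)**2 (t(y, I) = -(-1 + (I*y + I*I))**2 = -(-1 + (I*y + I**2))**2 = -(-1 + (I**2 + I*y))**2 = -(-1 + I**2 + I*y)**2)
(-138 + t(-33, s(2, 0)))**2 = (-138 - (-1 + (2*0)**2 + (2*0)*(-33))**2)**2 = (-138 - (-1 + 0**2 + 0*(-33))**2)**2 = (-138 - (-1 + 0 + 0)**2)**2 = (-138 - 1*(-1)**2)**2 = (-138 - 1*1)**2 = (-138 - 1)**2 = (-139)**2 = 19321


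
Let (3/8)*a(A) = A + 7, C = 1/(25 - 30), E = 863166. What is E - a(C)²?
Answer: 194138366/225 ≈ 8.6284e+5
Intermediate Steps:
C = -⅕ (C = 1/(-5) = -⅕ ≈ -0.20000)
a(A) = 56/3 + 8*A/3 (a(A) = 8*(A + 7)/3 = 8*(7 + A)/3 = 56/3 + 8*A/3)
E - a(C)² = 863166 - (56/3 + (8/3)*(-⅕))² = 863166 - (56/3 - 8/15)² = 863166 - (272/15)² = 863166 - 1*73984/225 = 863166 - 73984/225 = 194138366/225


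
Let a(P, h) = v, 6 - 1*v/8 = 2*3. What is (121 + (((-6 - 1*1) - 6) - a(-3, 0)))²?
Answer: 11664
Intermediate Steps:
v = 0 (v = 48 - 16*3 = 48 - 8*6 = 48 - 48 = 0)
a(P, h) = 0
(121 + (((-6 - 1*1) - 6) - a(-3, 0)))² = (121 + (((-6 - 1*1) - 6) - 1*0))² = (121 + (((-6 - 1) - 6) + 0))² = (121 + ((-7 - 6) + 0))² = (121 + (-13 + 0))² = (121 - 13)² = 108² = 11664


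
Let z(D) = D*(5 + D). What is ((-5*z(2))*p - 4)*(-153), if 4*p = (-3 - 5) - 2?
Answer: -26163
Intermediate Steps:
p = -5/2 (p = ((-3 - 5) - 2)/4 = (-8 - 2)/4 = (¼)*(-10) = -5/2 ≈ -2.5000)
((-5*z(2))*p - 4)*(-153) = (-10*(5 + 2)*(-5/2) - 4)*(-153) = (-10*7*(-5/2) - 4)*(-153) = (-5*14*(-5/2) - 4)*(-153) = (-70*(-5/2) - 4)*(-153) = (175 - 4)*(-153) = 171*(-153) = -26163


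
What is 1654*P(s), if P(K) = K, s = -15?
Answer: -24810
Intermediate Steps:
1654*P(s) = 1654*(-15) = -24810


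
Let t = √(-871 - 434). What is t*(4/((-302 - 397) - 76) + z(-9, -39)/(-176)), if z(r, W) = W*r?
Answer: -818187*I*√145/136400 ≈ -72.231*I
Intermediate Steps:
t = 3*I*√145 (t = √(-1305) = 3*I*√145 ≈ 36.125*I)
t*(4/((-302 - 397) - 76) + z(-9, -39)/(-176)) = (3*I*√145)*(4/((-302 - 397) - 76) - 39*(-9)/(-176)) = (3*I*√145)*(4/(-699 - 76) + 351*(-1/176)) = (3*I*√145)*(4/(-775) - 351/176) = (3*I*√145)*(4*(-1/775) - 351/176) = (3*I*√145)*(-4/775 - 351/176) = (3*I*√145)*(-272729/136400) = -818187*I*√145/136400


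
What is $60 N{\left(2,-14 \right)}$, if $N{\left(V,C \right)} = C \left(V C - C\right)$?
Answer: $11760$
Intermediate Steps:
$N{\left(V,C \right)} = C \left(- C + C V\right)$ ($N{\left(V,C \right)} = C \left(C V - C\right) = C \left(- C + C V\right)$)
$60 N{\left(2,-14 \right)} = 60 \left(-14\right)^{2} \left(-1 + 2\right) = 60 \cdot 196 \cdot 1 = 60 \cdot 196 = 11760$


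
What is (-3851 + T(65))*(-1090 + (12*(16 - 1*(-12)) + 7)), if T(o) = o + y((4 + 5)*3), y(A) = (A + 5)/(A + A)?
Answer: 8483098/3 ≈ 2.8277e+6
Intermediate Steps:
y(A) = (5 + A)/(2*A) (y(A) = (5 + A)/((2*A)) = (5 + A)*(1/(2*A)) = (5 + A)/(2*A))
T(o) = 16/27 + o (T(o) = o + (5 + (4 + 5)*3)/(2*(((4 + 5)*3))) = o + (5 + 9*3)/(2*((9*3))) = o + (1/2)*(5 + 27)/27 = o + (1/2)*(1/27)*32 = o + 16/27 = 16/27 + o)
(-3851 + T(65))*(-1090 + (12*(16 - 1*(-12)) + 7)) = (-3851 + (16/27 + 65))*(-1090 + (12*(16 - 1*(-12)) + 7)) = (-3851 + 1771/27)*(-1090 + (12*(16 + 12) + 7)) = -102206*(-1090 + (12*28 + 7))/27 = -102206*(-1090 + (336 + 7))/27 = -102206*(-1090 + 343)/27 = -102206/27*(-747) = 8483098/3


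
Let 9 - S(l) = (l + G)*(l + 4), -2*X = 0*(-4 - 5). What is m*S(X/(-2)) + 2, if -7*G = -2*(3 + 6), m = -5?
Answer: 59/7 ≈ 8.4286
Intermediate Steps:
X = 0 (X = -0*(-4 - 5) = -0*(-9) = -1/2*0 = 0)
G = 18/7 (G = -(-2)*(3 + 6)/7 = -(-2)*9/7 = -1/7*(-18) = 18/7 ≈ 2.5714)
S(l) = 9 - (4 + l)*(18/7 + l) (S(l) = 9 - (l + 18/7)*(l + 4) = 9 - (18/7 + l)*(4 + l) = 9 - (4 + l)*(18/7 + l))
m*S(X/(-2)) + 2 = -5*(-9/7 - (0/(-2))**2 - 0/(-2)) + 2 = -5*(-9/7 - (0*(-1/2))**2 - 0*(-1)/2) + 2 = -5*(-9/7 - 1*0**2 - 46/7*0) + 2 = -5*(-9/7 - 1*0 + 0) + 2 = -5*(-9/7 + 0 + 0) + 2 = -5*(-9/7) + 2 = 45/7 + 2 = 59/7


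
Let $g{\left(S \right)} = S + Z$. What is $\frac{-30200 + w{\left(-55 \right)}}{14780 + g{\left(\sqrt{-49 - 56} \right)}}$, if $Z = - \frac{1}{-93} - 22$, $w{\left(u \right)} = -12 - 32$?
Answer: $- \frac{386040570654}{188374343317} + \frac{130790178 i \sqrt{105}}{941871716585} \approx -2.0493 + 0.0014229 i$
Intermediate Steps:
$w{\left(u \right)} = -44$
$Z = - \frac{2045}{93}$ ($Z = \left(-1\right) \left(- \frac{1}{93}\right) - 22 = \frac{1}{93} - 22 = - \frac{2045}{93} \approx -21.989$)
$g{\left(S \right)} = - \frac{2045}{93} + S$ ($g{\left(S \right)} = S - \frac{2045}{93} = - \frac{2045}{93} + S$)
$\frac{-30200 + w{\left(-55 \right)}}{14780 + g{\left(\sqrt{-49 - 56} \right)}} = \frac{-30200 - 44}{14780 - \left(\frac{2045}{93} - \sqrt{-49 - 56}\right)} = - \frac{30244}{14780 - \left(\frac{2045}{93} - \sqrt{-49 - 56}\right)} = - \frac{30244}{14780 - \left(\frac{2045}{93} - \sqrt{-105}\right)} = - \frac{30244}{14780 - \left(\frac{2045}{93} - i \sqrt{105}\right)} = - \frac{30244}{\frac{1372495}{93} + i \sqrt{105}}$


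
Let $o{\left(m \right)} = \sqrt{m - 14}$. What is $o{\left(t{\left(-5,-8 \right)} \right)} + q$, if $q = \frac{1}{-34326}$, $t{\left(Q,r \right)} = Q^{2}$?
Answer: $- \frac{1}{34326} + \sqrt{11} \approx 3.3166$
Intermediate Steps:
$q = - \frac{1}{34326} \approx -2.9132 \cdot 10^{-5}$
$o{\left(m \right)} = \sqrt{-14 + m}$
$o{\left(t{\left(-5,-8 \right)} \right)} + q = \sqrt{-14 + \left(-5\right)^{2}} - \frac{1}{34326} = \sqrt{-14 + 25} - \frac{1}{34326} = \sqrt{11} - \frac{1}{34326} = - \frac{1}{34326} + \sqrt{11}$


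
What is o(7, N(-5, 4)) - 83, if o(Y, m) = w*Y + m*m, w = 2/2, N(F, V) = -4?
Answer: -60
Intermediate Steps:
w = 1 (w = 2*(½) = 1)
o(Y, m) = Y + m² (o(Y, m) = 1*Y + m*m = Y + m²)
o(7, N(-5, 4)) - 83 = (7 + (-4)²) - 83 = (7 + 16) - 83 = 23 - 83 = -60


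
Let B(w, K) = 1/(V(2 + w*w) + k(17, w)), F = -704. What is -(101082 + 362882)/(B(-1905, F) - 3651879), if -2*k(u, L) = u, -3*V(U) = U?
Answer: 3367499428220/26505721229301 ≈ 0.12705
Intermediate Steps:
V(U) = -U/3
k(u, L) = -u/2
B(w, K) = 1/(-55/6 - w²/3) (B(w, K) = 1/(-(2 + w*w)/3 - ½*17) = 1/(-(2 + w²)/3 - 17/2) = 1/((-⅔ - w²/3) - 17/2) = 1/(-55/6 - w²/3))
-(101082 + 362882)/(B(-1905, F) - 3651879) = -(101082 + 362882)/(-6/(55 + 2*(-1905)²) - 3651879) = -463964/(-6/(55 + 2*3629025) - 3651879) = -463964/(-6/(55 + 7258050) - 3651879) = -463964/(-6/7258105 - 3651879) = -463964/(-26505721229301/7258105) = -463964*(-7258105)/26505721229301 = -1*(-3367499428220/26505721229301) = 3367499428220/26505721229301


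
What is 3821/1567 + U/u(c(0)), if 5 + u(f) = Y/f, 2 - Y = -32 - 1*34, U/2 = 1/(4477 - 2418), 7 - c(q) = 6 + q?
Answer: 495651791/203266539 ≈ 2.4384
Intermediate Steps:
c(q) = 1 - q (c(q) = 7 - (6 + q) = 7 + (-6 - q) = 1 - q)
U = 2/2059 (U = 2/(4477 - 2418) = 2/2059 ≈ 0.00097135)
Y = 68 (Y = 2 - (-32 - 1*34) = 2 - (-32 - 34) = 2 - 1*(-66) = 2 + 66 = 68)
u(f) = -5 + 68/f
3821/1567 + U/u(c(0)) = 3821/1567 + 2/(2059*(-5 + 68/(1 - 1*0))) = 3821*(1/1567) + 2/(2059*(-5 + 68/(1 + 0))) = 3821/1567 + 2/(2059*(-5 + 68/1)) = 3821/1567 + 2/(2059*(-5 + 68*1)) = 3821/1567 + 2/(2059*(-5 + 68)) = 3821/1567 + (2/2059)/63 = 3821/1567 + (2/2059)*(1/63) = 3821/1567 + 2/129717 = 495651791/203266539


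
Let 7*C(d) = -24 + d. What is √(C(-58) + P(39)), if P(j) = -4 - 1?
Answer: 3*I*√91/7 ≈ 4.0883*I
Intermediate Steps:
P(j) = -5
C(d) = -24/7 + d/7 (C(d) = (-24 + d)/7 = -24/7 + d/7)
√(C(-58) + P(39)) = √((-24/7 + (⅐)*(-58)) - 5) = √((-24/7 - 58/7) - 5) = √(-82/7 - 5) = √(-117/7) = 3*I*√91/7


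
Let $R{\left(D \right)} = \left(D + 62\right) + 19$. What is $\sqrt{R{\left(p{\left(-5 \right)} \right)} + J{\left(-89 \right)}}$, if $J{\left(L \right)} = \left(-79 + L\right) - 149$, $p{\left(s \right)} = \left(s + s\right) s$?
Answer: $i \sqrt{186} \approx 13.638 i$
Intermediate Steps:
$p{\left(s \right)} = 2 s^{2}$ ($p{\left(s \right)} = 2 s s = 2 s^{2}$)
$R{\left(D \right)} = 81 + D$ ($R{\left(D \right)} = \left(62 + D\right) + 19 = 81 + D$)
$J{\left(L \right)} = -228 + L$
$\sqrt{R{\left(p{\left(-5 \right)} \right)} + J{\left(-89 \right)}} = \sqrt{\left(81 + 2 \left(-5\right)^{2}\right) - 317} = \sqrt{\left(81 + 2 \cdot 25\right) - 317} = \sqrt{\left(81 + 50\right) - 317} = \sqrt{131 - 317} = \sqrt{-186} = i \sqrt{186}$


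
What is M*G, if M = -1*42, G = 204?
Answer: -8568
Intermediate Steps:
M = -42
M*G = -42*204 = -8568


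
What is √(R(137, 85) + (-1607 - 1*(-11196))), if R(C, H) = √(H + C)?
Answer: √(9589 + √222) ≈ 98.000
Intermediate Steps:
R(C, H) = √(C + H)
√(R(137, 85) + (-1607 - 1*(-11196))) = √(√(137 + 85) + (-1607 - 1*(-11196))) = √(√222 + (-1607 + 11196)) = √(√222 + 9589) = √(9589 + √222)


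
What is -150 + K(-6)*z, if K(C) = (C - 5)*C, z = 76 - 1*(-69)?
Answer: 9420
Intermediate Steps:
z = 145 (z = 76 + 69 = 145)
K(C) = C*(-5 + C) (K(C) = (-5 + C)*C = C*(-5 + C))
-150 + K(-6)*z = -150 - 6*(-5 - 6)*145 = -150 - 6*(-11)*145 = -150 + 66*145 = -150 + 9570 = 9420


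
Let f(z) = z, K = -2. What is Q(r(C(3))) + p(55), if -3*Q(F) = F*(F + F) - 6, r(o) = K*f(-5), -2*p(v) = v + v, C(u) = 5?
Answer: -359/3 ≈ -119.67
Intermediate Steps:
p(v) = -v (p(v) = -(v + v)/2 = -v)
r(o) = 10 (r(o) = -2*(-5) = 10)
Q(F) = 2 - 2*F**2/3 (Q(F) = -(F*(F + F) - 6)/3 = -(F*(2*F) - 6)/3 = -(2*F**2 - 6)/3 = -(-6 + 2*F**2)/3 = 2 - 2*F**2/3)
Q(r(C(3))) + p(55) = (2 - 2/3*10**2) - 1*55 = (2 - 2/3*100) - 55 = (2 - 200/3) - 55 = -194/3 - 55 = -359/3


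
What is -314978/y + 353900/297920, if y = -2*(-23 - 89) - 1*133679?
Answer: 1007628359/283992240 ≈ 3.5481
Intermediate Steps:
y = -133455 (y = -2*(-112) - 133679 = 224 - 133679 = -133455)
-314978/y + 353900/297920 = -314978/(-133455) + 353900/297920 = -314978*(-1/133455) + 353900*(1/297920) = 314978/133455 + 17695/14896 = 1007628359/283992240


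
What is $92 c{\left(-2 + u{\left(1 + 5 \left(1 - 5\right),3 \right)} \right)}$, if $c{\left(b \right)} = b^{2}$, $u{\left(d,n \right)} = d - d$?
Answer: $368$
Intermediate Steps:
$u{\left(d,n \right)} = 0$
$92 c{\left(-2 + u{\left(1 + 5 \left(1 - 5\right),3 \right)} \right)} = 92 \left(-2 + 0\right)^{2} = 92 \left(-2\right)^{2} = 92 \cdot 4 = 368$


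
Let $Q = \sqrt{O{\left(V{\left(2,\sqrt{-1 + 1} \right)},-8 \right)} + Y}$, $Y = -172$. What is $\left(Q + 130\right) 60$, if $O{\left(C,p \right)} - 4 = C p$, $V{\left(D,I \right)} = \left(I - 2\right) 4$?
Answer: $7800 + 120 i \sqrt{26} \approx 7800.0 + 611.88 i$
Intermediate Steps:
$V{\left(D,I \right)} = -8 + 4 I$ ($V{\left(D,I \right)} = \left(-2 + I\right) 4 = -8 + 4 I$)
$O{\left(C,p \right)} = 4 + C p$
$Q = 2 i \sqrt{26}$ ($Q = \sqrt{\left(4 + \left(-8 + 4 \sqrt{-1 + 1}\right) \left(-8\right)\right) - 172} = \sqrt{\left(4 + \left(-8 + 4 \sqrt{0}\right) \left(-8\right)\right) - 172} = \sqrt{\left(4 + \left(-8 + 4 \cdot 0\right) \left(-8\right)\right) - 172} = \sqrt{\left(4 + \left(-8 + 0\right) \left(-8\right)\right) - 172} = \sqrt{\left(4 - -64\right) - 172} = \sqrt{\left(4 + 64\right) - 172} = \sqrt{68 - 172} = \sqrt{-104} = 2 i \sqrt{26} \approx 10.198 i$)
$\left(Q + 130\right) 60 = \left(2 i \sqrt{26} + 130\right) 60 = \left(130 + 2 i \sqrt{26}\right) 60 = 7800 + 120 i \sqrt{26}$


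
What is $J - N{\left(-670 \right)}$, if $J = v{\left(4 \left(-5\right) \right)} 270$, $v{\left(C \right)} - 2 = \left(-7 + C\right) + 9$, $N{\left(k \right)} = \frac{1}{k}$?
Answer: $- \frac{2894399}{670} \approx -4320.0$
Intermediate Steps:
$v{\left(C \right)} = 4 + C$ ($v{\left(C \right)} = 2 + \left(\left(-7 + C\right) + 9\right) = 2 + \left(2 + C\right) = 4 + C$)
$J = -4320$ ($J = \left(4 + 4 \left(-5\right)\right) 270 = \left(4 - 20\right) 270 = \left(-16\right) 270 = -4320$)
$J - N{\left(-670 \right)} = -4320 - \frac{1}{-670} = -4320 - - \frac{1}{670} = -4320 + \frac{1}{670} = - \frac{2894399}{670}$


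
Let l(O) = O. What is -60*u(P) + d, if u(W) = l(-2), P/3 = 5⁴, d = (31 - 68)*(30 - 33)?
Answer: 231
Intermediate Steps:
d = 111 (d = -37*(-3) = 111)
P = 1875 (P = 3*5⁴ = 3*625 = 1875)
u(W) = -2
-60*u(P) + d = -60*(-2) + 111 = 120 + 111 = 231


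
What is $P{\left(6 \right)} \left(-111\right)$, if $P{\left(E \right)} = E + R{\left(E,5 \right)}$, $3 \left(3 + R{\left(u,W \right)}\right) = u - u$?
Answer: $-333$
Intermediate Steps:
$R{\left(u,W \right)} = -3$ ($R{\left(u,W \right)} = -3 + \frac{u - u}{3} = -3 + \frac{1}{3} \cdot 0 = -3 + 0 = -3$)
$P{\left(E \right)} = -3 + E$ ($P{\left(E \right)} = E - 3 = -3 + E$)
$P{\left(6 \right)} \left(-111\right) = \left(-3 + 6\right) \left(-111\right) = 3 \left(-111\right) = -333$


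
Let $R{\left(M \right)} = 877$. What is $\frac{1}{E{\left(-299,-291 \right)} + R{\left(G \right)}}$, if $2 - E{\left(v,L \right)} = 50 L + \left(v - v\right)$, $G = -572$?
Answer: $\frac{1}{15429} \approx 6.4813 \cdot 10^{-5}$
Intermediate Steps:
$E{\left(v,L \right)} = 2 - 50 L$ ($E{\left(v,L \right)} = 2 - \left(50 L + \left(v - v\right)\right) = 2 - \left(50 L + 0\right) = 2 - 50 L$)
$\frac{1}{E{\left(-299,-291 \right)} + R{\left(G \right)}} = \frac{1}{\left(2 - -14550\right) + 877} = \frac{1}{\left(2 + 14550\right) + 877} = \frac{1}{14552 + 877} = \frac{1}{15429}$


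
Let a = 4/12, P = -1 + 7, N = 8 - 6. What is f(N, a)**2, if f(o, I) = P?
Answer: 36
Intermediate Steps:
N = 2
P = 6
a = 1/3 (a = 4*(1/12) = 1/3 ≈ 0.33333)
f(o, I) = 6
f(N, a)**2 = 6**2 = 36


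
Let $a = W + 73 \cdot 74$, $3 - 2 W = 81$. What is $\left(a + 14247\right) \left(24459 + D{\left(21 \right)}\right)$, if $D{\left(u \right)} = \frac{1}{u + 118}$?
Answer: $\frac{66670117220}{139} \approx 4.7964 \cdot 10^{8}$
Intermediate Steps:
$W = -39$ ($W = \frac{3}{2} - \frac{81}{2} = -39$)
$D{\left(u \right)} = \frac{1}{118 + u}$
$a = 5363$ ($a = -39 + 73 \cdot 74 = -39 + 5402 = 5363$)
$\left(a + 14247\right) \left(24459 + D{\left(21 \right)}\right) = \left(5363 + 14247\right) \left(24459 + \frac{1}{118 + 21}\right) = 19610 \left(24459 + \frac{1}{139}\right) = 19610 \cdot \frac{3399802}{139} = \frac{66670117220}{139}$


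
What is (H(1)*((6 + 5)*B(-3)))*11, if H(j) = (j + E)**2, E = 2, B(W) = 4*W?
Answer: -13068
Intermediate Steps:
H(j) = (2 + j)**2 (H(j) = (j + 2)**2 = (2 + j)**2)
(H(1)*((6 + 5)*B(-3)))*11 = ((2 + 1)**2*((6 + 5)*(4*(-3))))*11 = (3**2*(11*(-12)))*11 = (9*(-132))*11 = -1188*11 = -13068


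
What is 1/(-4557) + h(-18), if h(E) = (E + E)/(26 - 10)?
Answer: -41017/18228 ≈ -2.2502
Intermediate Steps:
h(E) = E/8 (h(E) = (2*E)/16 = (2*E)*(1/16) = E/8)
1/(-4557) + h(-18) = 1/(-4557) + (⅛)*(-18) = -1/4557 - 9/4 = -41017/18228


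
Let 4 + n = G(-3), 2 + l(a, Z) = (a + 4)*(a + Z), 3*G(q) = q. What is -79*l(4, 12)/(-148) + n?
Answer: 4607/74 ≈ 62.257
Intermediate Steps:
G(q) = q/3
l(a, Z) = -2 + (4 + a)*(Z + a) (l(a, Z) = -2 + (a + 4)*(a + Z) = -2 + (4 + a)*(Z + a))
n = -5 (n = -4 + (1/3)*(-3) = -4 - 1 = -5)
-79*l(4, 12)/(-148) + n = -79*(-2 + 4**2 + 4*12 + 4*4 + 12*4)/(-148) - 5 = -79*(-2 + 16 + 48 + 16 + 48)*(-1)/148 - 5 = -9954*(-1)/148 - 5 = -79*(-63/74) - 5 = 4977/74 - 5 = 4607/74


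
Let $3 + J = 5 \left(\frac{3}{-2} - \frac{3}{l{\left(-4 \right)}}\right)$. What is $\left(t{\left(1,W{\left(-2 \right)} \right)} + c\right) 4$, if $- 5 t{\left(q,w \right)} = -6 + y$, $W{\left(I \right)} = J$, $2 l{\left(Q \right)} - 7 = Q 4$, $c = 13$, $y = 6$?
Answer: $52$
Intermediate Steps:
$l{\left(Q \right)} = \frac{7}{2} + 2 Q$ ($l{\left(Q \right)} = \frac{7}{2} + \frac{Q 4}{2} = \frac{7}{2} + \frac{4 Q}{2} = \frac{7}{2} + 2 Q$)
$J = - \frac{43}{6}$ ($J = -3 + 5 \left(\frac{3}{-2} - \frac{3}{\frac{7}{2} + 2 \left(-4\right)}\right) = -3 + 5 \left(3 \left(- \frac{1}{2}\right) - \frac{3}{\frac{7}{2} - 8}\right) = -3 + 5 \left(- \frac{3}{2} - \frac{3}{- \frac{9}{2}}\right) = -3 + 5 \left(- \frac{3}{2} - - \frac{2}{3}\right) = -3 + 5 \left(- \frac{3}{2} + \frac{2}{3}\right) = -3 + 5 \left(- \frac{5}{6}\right) = -3 - \frac{25}{6} = - \frac{43}{6} \approx -7.1667$)
$W{\left(I \right)} = - \frac{43}{6}$
$t{\left(q,w \right)} = 0$ ($t{\left(q,w \right)} = - \frac{-6 + 6}{5} = \left(- \frac{1}{5}\right) 0 = 0$)
$\left(t{\left(1,W{\left(-2 \right)} \right)} + c\right) 4 = \left(0 + 13\right) 4 = 13 \cdot 4 = 52$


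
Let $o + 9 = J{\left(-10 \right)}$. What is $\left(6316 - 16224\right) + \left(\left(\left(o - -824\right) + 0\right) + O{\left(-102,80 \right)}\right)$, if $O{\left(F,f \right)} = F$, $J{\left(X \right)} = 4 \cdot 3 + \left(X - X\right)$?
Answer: $-9183$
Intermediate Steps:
$J{\left(X \right)} = 12$ ($J{\left(X \right)} = 12 + 0 = 12$)
$o = 3$ ($o = -9 + 12 = 3$)
$\left(6316 - 16224\right) + \left(\left(\left(o - -824\right) + 0\right) + O{\left(-102,80 \right)}\right) = \left(6316 - 16224\right) + \left(\left(\left(3 - -824\right) + 0\right) - 102\right) = -9908 + \left(\left(\left(3 + 824\right) + 0\right) - 102\right) = -9908 + \left(\left(827 + 0\right) - 102\right) = -9908 + \left(827 - 102\right) = -9908 + 725 = -9183$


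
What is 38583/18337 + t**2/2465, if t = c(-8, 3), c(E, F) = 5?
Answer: 19113104/9040141 ≈ 2.1143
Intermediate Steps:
t = 5
38583/18337 + t**2/2465 = 38583/18337 + 5**2/2465 = 38583*(1/18337) + 25*(1/2465) = 38583/18337 + 5/493 = 19113104/9040141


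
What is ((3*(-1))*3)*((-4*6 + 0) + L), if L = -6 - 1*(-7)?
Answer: 207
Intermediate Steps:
L = 1 (L = -6 + 7 = 1)
((3*(-1))*3)*((-4*6 + 0) + L) = ((3*(-1))*3)*((-4*6 + 0) + 1) = (-3*3)*((-24 + 0) + 1) = -9*(-24 + 1) = -9*(-23) = 207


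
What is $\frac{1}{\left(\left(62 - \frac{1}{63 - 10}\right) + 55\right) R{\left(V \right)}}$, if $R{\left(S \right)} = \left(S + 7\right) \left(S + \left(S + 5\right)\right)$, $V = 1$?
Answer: $\frac{53}{347200} \approx 0.00015265$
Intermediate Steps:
$R{\left(S \right)} = \left(5 + 2 S\right) \left(7 + S\right)$ ($R{\left(S \right)} = \left(7 + S\right) \left(S + \left(5 + S\right)\right) = \left(7 + S\right) \left(5 + 2 S\right) = \left(5 + 2 S\right) \left(7 + S\right)$)
$\frac{1}{\left(\left(62 - \frac{1}{63 - 10}\right) + 55\right) R{\left(V \right)}} = \frac{1}{\left(\left(62 - \frac{1}{63 - 10}\right) + 55\right) \left(35 + 2 \cdot 1^{2} + 19 \cdot 1\right)} = \frac{1}{\left(\left(62 - \frac{1}{53}\right) + 55\right) \left(35 + 2 \cdot 1 + 19\right)} = \frac{1}{\left(\left(62 - \frac{1}{53}\right) + 55\right) \left(35 + 2 + 19\right)} = \frac{1}{\left(\left(62 - \frac{1}{53}\right) + 55\right) 56} = \frac{1}{\left(\frac{3285}{53} + 55\right) 56} = \frac{1}{\frac{6200}{53} \cdot 56} = \frac{1}{\frac{347200}{53}} = \frac{53}{347200}$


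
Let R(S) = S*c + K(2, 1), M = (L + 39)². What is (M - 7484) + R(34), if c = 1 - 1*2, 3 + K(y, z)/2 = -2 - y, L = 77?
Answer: 5924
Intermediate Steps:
K(y, z) = -10 - 2*y (K(y, z) = -6 + 2*(-2 - y) = -6 + (-4 - 2*y) = -10 - 2*y)
c = -1 (c = 1 - 2 = -1)
M = 13456 (M = (77 + 39)² = 116² = 13456)
R(S) = -14 - S (R(S) = S*(-1) + (-10 - 2*2) = -S + (-10 - 4) = -S - 14 = -14 - S)
(M - 7484) + R(34) = (13456 - 7484) + (-14 - 1*34) = 5972 + (-14 - 34) = 5972 - 48 = 5924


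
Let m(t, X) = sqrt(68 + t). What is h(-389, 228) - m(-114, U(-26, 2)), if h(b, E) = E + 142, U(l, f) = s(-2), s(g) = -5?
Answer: 370 - I*sqrt(46) ≈ 370.0 - 6.7823*I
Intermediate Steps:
U(l, f) = -5
h(b, E) = 142 + E
h(-389, 228) - m(-114, U(-26, 2)) = (142 + 228) - sqrt(68 - 114) = 370 - sqrt(-46) = 370 - I*sqrt(46)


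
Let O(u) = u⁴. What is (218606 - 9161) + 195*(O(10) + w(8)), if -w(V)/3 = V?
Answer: 2154765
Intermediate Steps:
w(V) = -3*V
(218606 - 9161) + 195*(O(10) + w(8)) = (218606 - 9161) + 195*(10⁴ - 3*8) = 209445 + 195*(10000 - 24) = 209445 + 195*9976 = 209445 + 1945320 = 2154765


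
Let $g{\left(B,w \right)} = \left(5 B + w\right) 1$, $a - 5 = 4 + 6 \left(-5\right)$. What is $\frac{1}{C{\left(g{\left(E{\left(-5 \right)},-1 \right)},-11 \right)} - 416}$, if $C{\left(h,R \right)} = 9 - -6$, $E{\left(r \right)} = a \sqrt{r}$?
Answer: $- \frac{1}{401} \approx -0.0024938$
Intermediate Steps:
$a = -21$ ($a = 5 + \left(4 + 6 \left(-5\right)\right) = 5 + \left(4 - 30\right) = 5 - 26 = -21$)
$E{\left(r \right)} = - 21 \sqrt{r}$
$g{\left(B,w \right)} = w + 5 B$ ($g{\left(B,w \right)} = \left(w + 5 B\right) 1 = w + 5 B$)
$C{\left(h,R \right)} = 15$ ($C{\left(h,R \right)} = 9 + 6 = 15$)
$\frac{1}{C{\left(g{\left(E{\left(-5 \right)},-1 \right)},-11 \right)} - 416} = \frac{1}{15 - 416} = \frac{1}{-401} = - \frac{1}{401}$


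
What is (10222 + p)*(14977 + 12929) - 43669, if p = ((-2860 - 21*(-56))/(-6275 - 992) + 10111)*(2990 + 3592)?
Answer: 13498371653688353/7267 ≈ 1.8575e+12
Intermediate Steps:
p = 483634308822/7267 (p = ((-2860 + 1176)/(-7267) + 10111)*6582 = (-1684*(-1/7267) + 10111)*6582 = (1684/7267 + 10111)*6582 = (73478321/7267)*6582 = 483634308822/7267 ≈ 6.6552e+7)
(10222 + p)*(14977 + 12929) - 43669 = (10222 + 483634308822/7267)*(14977 + 12929) - 43669 = (483708592096/7267)*27906 - 43669 = 13498371971030976/7267 - 43669 = 13498371653688353/7267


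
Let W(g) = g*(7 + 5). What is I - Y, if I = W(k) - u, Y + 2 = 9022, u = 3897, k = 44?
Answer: -12389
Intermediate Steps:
W(g) = 12*g (W(g) = g*12 = 12*g)
Y = 9020 (Y = -2 + 9022 = 9020)
I = -3369 (I = 12*44 - 1*3897 = 528 - 3897 = -3369)
I - Y = -3369 - 1*9020 = -3369 - 9020 = -12389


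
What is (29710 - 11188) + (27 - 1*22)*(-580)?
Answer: 15622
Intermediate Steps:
(29710 - 11188) + (27 - 1*22)*(-580) = 18522 + (27 - 22)*(-580) = 18522 + 5*(-580) = 18522 - 2900 = 15622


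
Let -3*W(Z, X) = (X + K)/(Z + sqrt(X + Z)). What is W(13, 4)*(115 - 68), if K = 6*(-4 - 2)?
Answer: 2444/57 - 188*sqrt(17)/57 ≈ 29.278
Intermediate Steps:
K = -36 (K = 6*(-6) = -36)
W(Z, X) = -(-36 + X)/(3*(Z + sqrt(X + Z))) (W(Z, X) = -(X - 36)/(3*(Z + sqrt(X + Z))) = -(-36 + X)/(3*(Z + sqrt(X + Z))))
W(13, 4)*(115 - 68) = ((12 - 1/3*4)/(13 + sqrt(4 + 13)))*(115 - 68) = ((12 - 4/3)/(13 + sqrt(17)))*47 = ((32/3)/(13 + sqrt(17)))*47 = (32/(3*(13 + sqrt(17))))*47 = 1504/(3*(13 + sqrt(17)))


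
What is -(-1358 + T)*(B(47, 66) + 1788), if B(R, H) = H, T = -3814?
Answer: 9588888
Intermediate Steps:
-(-1358 + T)*(B(47, 66) + 1788) = -(-1358 - 3814)*(66 + 1788) = -(-5172)*1854 = -1*(-9588888) = 9588888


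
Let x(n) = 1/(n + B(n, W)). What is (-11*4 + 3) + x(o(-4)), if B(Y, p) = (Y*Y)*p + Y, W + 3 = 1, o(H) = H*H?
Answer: -19681/480 ≈ -41.002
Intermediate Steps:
o(H) = H**2
W = -2 (W = -3 + 1 = -2)
B(Y, p) = Y + p*Y**2 (B(Y, p) = Y**2*p + Y = p*Y**2 + Y = Y + p*Y**2)
x(n) = 1/(n + n*(1 - 2*n)) (x(n) = 1/(n + n*(1 + n*(-2))) = 1/(n + n*(1 - 2*n)))
(-11*4 + 3) + x(o(-4)) = (-11*4 + 3) + 1/(2*((-4)**2)*(1 - 1*(-4)**2)) = (-44 + 3) + (1/2)/(16*(1 - 1*16)) = -41 + (1/2)*(1/16)/(1 - 16) = -41 + (1/2)*(1/16)/(-15) = -41 + (1/2)*(1/16)*(-1/15) = -41 - 1/480 = -19681/480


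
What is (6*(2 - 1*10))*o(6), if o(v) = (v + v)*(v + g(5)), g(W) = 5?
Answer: -6336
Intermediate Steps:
o(v) = 2*v*(5 + v) (o(v) = (v + v)*(v + 5) = (2*v)*(5 + v) = 2*v*(5 + v))
(6*(2 - 1*10))*o(6) = (6*(2 - 1*10))*(2*6*(5 + 6)) = (6*(2 - 10))*(2*6*11) = (6*(-8))*132 = -48*132 = -6336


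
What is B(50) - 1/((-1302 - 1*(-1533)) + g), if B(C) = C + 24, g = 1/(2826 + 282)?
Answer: 53125118/717949 ≈ 73.996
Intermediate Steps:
g = 1/3108 ≈ 0.00032175
B(C) = 24 + C
B(50) - 1/((-1302 - 1*(-1533)) + g) = (24 + 50) - 1/((-1302 - 1*(-1533)) + 1/3108) = 74 - 1/((-1302 + 1533) + 1/3108) = 74 - 1/(231 + 1/3108) = 74 - 1/717949/3108 = 74 - 1*3108/717949 = 74 - 3108/717949 = 53125118/717949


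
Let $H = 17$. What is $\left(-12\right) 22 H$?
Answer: $-4488$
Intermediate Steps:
$\left(-12\right) 22 H = \left(-12\right) 22 \cdot 17 = \left(-264\right) 17 = -4488$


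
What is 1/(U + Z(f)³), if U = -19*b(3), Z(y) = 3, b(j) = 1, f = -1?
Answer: ⅛ ≈ 0.12500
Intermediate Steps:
U = -19 (U = -19*1 = -19)
1/(U + Z(f)³) = 1/(-19 + 3³) = 1/(-19 + 27) = 1/8 = ⅛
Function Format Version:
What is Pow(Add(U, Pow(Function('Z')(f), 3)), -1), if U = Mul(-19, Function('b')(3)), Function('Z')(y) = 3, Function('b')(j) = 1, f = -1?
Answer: Rational(1, 8) ≈ 0.12500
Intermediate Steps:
U = -19 (U = Mul(-19, 1) = -19)
Pow(Add(U, Pow(Function('Z')(f), 3)), -1) = Pow(Add(-19, Pow(3, 3)), -1) = Pow(Add(-19, 27), -1) = Pow(8, -1) = Rational(1, 8)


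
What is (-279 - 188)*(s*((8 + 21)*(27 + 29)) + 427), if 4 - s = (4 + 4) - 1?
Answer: 2075815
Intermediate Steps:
s = -3 (s = 4 - ((4 + 4) - 1) = 4 - (8 - 1) = 4 - 1*7 = 4 - 7 = -3)
(-279 - 188)*(s*((8 + 21)*(27 + 29)) + 427) = (-279 - 188)*(-3*(8 + 21)*(27 + 29) + 427) = -467*(-87*56 + 427) = -467*(-3*1624 + 427) = -467*(-4872 + 427) = -467*(-4445) = 2075815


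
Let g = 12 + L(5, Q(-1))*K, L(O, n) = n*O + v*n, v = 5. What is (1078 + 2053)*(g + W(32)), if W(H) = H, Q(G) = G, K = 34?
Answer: -926776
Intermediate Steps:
L(O, n) = 5*n + O*n (L(O, n) = n*O + 5*n = O*n + 5*n = 5*n + O*n)
g = -328 (g = 12 - (5 + 5)*34 = 12 - 1*10*34 = 12 - 10*34 = 12 - 340 = -328)
(1078 + 2053)*(g + W(32)) = (1078 + 2053)*(-328 + 32) = 3131*(-296) = -926776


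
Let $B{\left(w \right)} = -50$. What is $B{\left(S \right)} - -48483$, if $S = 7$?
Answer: $48433$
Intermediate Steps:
$B{\left(S \right)} - -48483 = -50 - -48483 = -50 + 48483 = 48433$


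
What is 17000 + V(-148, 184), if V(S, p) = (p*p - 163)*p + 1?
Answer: 6216513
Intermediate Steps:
V(S, p) = 1 + p*(-163 + p²) (V(S, p) = (p² - 163)*p + 1 = (-163 + p²)*p + 1 = p*(-163 + p²) + 1 = 1 + p*(-163 + p²))
17000 + V(-148, 184) = 17000 + (1 + 184³ - 163*184) = 17000 + (1 + 6229504 - 29992) = 17000 + 6199513 = 6216513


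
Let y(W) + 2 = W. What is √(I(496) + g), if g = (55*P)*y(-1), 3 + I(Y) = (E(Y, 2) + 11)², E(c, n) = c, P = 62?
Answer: 12*√1714 ≈ 496.81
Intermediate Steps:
y(W) = -2 + W
I(Y) = -3 + (11 + Y)² (I(Y) = -3 + (Y + 11)² = -3 + (11 + Y)²)
g = -10230 (g = (55*62)*(-2 - 1) = 3410*(-3) = -10230)
√(I(496) + g) = √((-3 + (11 + 496)²) - 10230) = √((-3 + 507²) - 10230) = √((-3 + 257049) - 10230) = √(257046 - 10230) = √246816 = 12*√1714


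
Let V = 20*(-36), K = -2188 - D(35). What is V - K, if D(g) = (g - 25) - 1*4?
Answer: 1474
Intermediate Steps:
D(g) = -29 + g (D(g) = (-25 + g) - 4 = -29 + g)
K = -2194 (K = -2188 - (-29 + 35) = -2188 - 1*6 = -2188 - 6 = -2194)
V = -720
V - K = -720 - 1*(-2194) = -720 + 2194 = 1474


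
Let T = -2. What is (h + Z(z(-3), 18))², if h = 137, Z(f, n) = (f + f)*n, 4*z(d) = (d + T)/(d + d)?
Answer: 83521/4 ≈ 20880.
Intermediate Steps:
z(d) = (-2 + d)/(8*d) (z(d) = ((d - 2)/(d + d))/4 = ((-2 + d)/((2*d)))/4 = ((-2 + d)*(1/(2*d)))/4 = ((-2 + d)/(2*d))/4 = (-2 + d)/(8*d))
Z(f, n) = 2*f*n (Z(f, n) = (2*f)*n = 2*f*n)
(h + Z(z(-3), 18))² = (137 + 2*((⅛)*(-2 - 3)/(-3))*18)² = (137 + 2*((⅛)*(-⅓)*(-5))*18)² = (137 + 2*(5/24)*18)² = (137 + 15/2)² = (289/2)² = 83521/4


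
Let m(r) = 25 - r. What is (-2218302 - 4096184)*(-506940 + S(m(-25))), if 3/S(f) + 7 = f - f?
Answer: 22407477673338/7 ≈ 3.2011e+12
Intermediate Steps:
S(f) = -3/7 (S(f) = 3/(-7 + (f - f)) = 3/(-7 + 0) = 3/(-7) = 3*(-1/7) = -3/7)
(-2218302 - 4096184)*(-506940 + S(m(-25))) = (-2218302 - 4096184)*(-506940 - 3/7) = -6314486*(-3548583/7) = 22407477673338/7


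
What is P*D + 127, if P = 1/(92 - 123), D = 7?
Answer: 3930/31 ≈ 126.77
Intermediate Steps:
P = -1/31 (P = 1/(-31) = -1/31 ≈ -0.032258)
P*D + 127 = -1/31*7 + 127 = -7/31 + 127 = 3930/31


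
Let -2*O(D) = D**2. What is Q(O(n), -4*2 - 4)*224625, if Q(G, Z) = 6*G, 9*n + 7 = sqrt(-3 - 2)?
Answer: -3294500/9 + 1048250*I*sqrt(5)/9 ≈ -3.6606e+5 + 2.6044e+5*I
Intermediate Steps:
n = -7/9 + I*sqrt(5)/9 (n = -7/9 + sqrt(-3 - 2)/9 = -7/9 + sqrt(-5)/9 = -7/9 + (I*sqrt(5))/9 = -7/9 + I*sqrt(5)/9 ≈ -0.77778 + 0.24845*I)
O(D) = -D**2/2
Q(O(n), -4*2 - 4)*224625 = (6*(-(-7/9 + I*sqrt(5)/9)**2/2))*224625 = -3*(-7/9 + I*sqrt(5)/9)**2*224625 = -673875*(-7/9 + I*sqrt(5)/9)**2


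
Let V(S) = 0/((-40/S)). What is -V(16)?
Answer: 0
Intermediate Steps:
V(S) = 0 (V(S) = 0*(-S/40) = 0)
-V(16) = -1*0 = 0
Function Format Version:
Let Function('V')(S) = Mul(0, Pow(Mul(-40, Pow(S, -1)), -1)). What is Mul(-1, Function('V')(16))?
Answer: 0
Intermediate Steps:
Function('V')(S) = 0 (Function('V')(S) = Mul(0, Mul(Rational(-1, 40), S)) = 0)
Mul(-1, Function('V')(16)) = Mul(-1, 0) = 0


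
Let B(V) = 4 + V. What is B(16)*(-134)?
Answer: -2680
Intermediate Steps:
B(16)*(-134) = (4 + 16)*(-134) = 20*(-134) = -2680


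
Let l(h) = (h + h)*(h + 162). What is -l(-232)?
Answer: -32480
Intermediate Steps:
l(h) = 2*h*(162 + h) (l(h) = (2*h)*(162 + h) = 2*h*(162 + h))
-l(-232) = -2*(-232)*(162 - 232) = -2*(-232)*(-70) = -1*32480 = -32480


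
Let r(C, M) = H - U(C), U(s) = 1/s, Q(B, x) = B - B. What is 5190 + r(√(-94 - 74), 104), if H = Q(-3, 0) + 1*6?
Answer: 5196 + I*√42/84 ≈ 5196.0 + 0.077152*I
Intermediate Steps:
Q(B, x) = 0
H = 6 (H = 0 + 1*6 = 0 + 6 = 6)
r(C, M) = 6 - 1/C
5190 + r(√(-94 - 74), 104) = 5190 + (6 - 1/(√(-94 - 74))) = 5190 + (6 - 1/(√(-168))) = 5190 + (6 - 1/(2*I*√42)) = 5190 + (6 - (-1)*I*√42/84) = 5190 + (6 + I*√42/84) = 5196 + I*√42/84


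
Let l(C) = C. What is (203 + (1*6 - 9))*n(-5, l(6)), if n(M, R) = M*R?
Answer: -6000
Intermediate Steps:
(203 + (1*6 - 9))*n(-5, l(6)) = (203 + (1*6 - 9))*(-5*6) = (203 + (6 - 9))*(-30) = (203 - 3)*(-30) = 200*(-30) = -6000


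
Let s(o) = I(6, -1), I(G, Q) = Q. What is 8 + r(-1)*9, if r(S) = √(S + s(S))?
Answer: 8 + 9*I*√2 ≈ 8.0 + 12.728*I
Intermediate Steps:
s(o) = -1
r(S) = √(-1 + S) (r(S) = √(S - 1) = √(-1 + S))
8 + r(-1)*9 = 8 + √(-1 - 1)*9 = 8 + √(-2)*9 = 8 + (I*√2)*9 = 8 + 9*I*√2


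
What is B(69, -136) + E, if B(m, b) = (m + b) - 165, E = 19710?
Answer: 19478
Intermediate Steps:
B(m, b) = -165 + b + m (B(m, b) = (b + m) - 165 = -165 + b + m)
B(69, -136) + E = (-165 - 136 + 69) + 19710 = -232 + 19710 = 19478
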